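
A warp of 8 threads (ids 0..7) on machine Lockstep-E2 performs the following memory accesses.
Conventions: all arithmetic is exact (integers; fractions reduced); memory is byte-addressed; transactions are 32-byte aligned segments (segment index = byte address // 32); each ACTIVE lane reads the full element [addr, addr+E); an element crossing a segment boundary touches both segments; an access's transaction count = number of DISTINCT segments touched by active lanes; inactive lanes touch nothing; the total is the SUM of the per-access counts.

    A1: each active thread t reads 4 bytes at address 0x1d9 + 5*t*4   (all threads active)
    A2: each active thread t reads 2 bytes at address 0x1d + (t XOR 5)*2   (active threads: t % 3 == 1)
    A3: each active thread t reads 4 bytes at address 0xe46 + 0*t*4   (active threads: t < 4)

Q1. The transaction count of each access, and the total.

A1: 6 transactions
A2: 2 transactions
A3: 1 transaction

Answer: 6,2,1; total 9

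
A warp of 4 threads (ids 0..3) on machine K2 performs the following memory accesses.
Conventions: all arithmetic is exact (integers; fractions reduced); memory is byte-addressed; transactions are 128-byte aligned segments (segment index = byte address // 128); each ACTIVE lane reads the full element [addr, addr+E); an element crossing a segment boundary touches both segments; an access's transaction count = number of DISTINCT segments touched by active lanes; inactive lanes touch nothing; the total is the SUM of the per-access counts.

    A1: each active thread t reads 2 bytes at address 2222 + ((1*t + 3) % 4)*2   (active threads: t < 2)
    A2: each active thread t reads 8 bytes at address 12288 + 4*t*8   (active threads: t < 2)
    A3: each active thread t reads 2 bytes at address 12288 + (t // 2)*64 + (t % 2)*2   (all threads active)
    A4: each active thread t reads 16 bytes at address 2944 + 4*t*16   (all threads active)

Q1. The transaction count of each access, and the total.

A1: 1 transaction
A2: 1 transaction
A3: 1 transaction
A4: 2 transactions

Answer: 1,1,1,2; total 5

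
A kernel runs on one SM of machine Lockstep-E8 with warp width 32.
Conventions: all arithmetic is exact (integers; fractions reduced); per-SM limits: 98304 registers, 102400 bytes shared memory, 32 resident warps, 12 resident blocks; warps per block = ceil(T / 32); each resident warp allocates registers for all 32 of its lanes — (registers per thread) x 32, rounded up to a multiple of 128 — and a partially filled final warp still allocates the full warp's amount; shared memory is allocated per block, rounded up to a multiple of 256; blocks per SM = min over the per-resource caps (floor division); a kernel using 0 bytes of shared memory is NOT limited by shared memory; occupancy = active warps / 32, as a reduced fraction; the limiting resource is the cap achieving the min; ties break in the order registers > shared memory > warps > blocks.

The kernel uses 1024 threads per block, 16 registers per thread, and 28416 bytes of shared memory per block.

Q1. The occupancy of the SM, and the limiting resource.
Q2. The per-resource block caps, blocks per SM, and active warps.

Answer: occupancy 1, limited by warps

registers: 6 blocks
shared memory: 3 blocks
warps: 1 block
blocks: 12 blocks

Answer: 1 block, 32 active warps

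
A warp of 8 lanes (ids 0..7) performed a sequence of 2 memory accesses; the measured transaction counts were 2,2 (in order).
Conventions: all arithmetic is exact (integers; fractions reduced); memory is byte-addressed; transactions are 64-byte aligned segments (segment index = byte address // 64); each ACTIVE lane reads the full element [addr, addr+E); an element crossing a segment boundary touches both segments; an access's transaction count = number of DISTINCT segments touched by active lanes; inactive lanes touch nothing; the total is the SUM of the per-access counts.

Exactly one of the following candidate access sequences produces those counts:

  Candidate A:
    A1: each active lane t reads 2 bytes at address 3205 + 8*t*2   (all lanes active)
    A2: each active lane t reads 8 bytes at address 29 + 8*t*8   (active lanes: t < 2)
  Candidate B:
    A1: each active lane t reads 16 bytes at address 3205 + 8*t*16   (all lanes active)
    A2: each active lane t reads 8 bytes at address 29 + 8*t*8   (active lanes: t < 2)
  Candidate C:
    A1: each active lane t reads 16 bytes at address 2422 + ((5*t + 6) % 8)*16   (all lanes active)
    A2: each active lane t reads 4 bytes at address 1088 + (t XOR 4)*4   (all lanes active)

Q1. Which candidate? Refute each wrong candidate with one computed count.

B: A1 gives 8 transactions, not 2
C: A1 gives 3 transactions, not 2
A: all counts match (2,2)

Answer: A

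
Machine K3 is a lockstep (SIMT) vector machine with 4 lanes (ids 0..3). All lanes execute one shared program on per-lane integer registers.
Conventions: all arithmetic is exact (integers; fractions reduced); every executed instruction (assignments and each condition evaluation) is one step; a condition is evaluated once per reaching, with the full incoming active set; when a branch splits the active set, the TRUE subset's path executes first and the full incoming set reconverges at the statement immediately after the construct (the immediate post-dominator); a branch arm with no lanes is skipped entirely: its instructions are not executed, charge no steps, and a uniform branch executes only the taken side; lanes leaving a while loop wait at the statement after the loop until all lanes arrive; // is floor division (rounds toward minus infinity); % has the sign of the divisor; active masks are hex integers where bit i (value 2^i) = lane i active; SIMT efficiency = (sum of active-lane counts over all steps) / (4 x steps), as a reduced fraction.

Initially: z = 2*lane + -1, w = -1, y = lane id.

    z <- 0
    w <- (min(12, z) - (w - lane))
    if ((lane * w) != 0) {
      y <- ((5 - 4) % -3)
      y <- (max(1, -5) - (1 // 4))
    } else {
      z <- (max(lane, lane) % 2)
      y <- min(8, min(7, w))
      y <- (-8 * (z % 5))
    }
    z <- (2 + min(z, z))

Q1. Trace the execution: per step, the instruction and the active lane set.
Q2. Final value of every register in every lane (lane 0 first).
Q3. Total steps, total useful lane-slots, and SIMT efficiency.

step 0: z <- 0                       0xf
step 1: w <- (min(12, z) - (w - lane)) 0xf
step 2: eval ((lane * w) != 0)       0xf
step 3: y <- ((5 - 4) % -3)          0xe
step 4: y <- (max(1, -5) - (1 // 4)) 0xe
step 5: z <- (max(lane, lane) % 2)   0x1
step 6: y <- min(8, min(7, w))       0x1
step 7: y <- (-8 * (z % 5))          0x1
step 8: z <- (2 + min(z, z))         0xf

Answer: 9 steps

z: 2,2,2,2
w: 1,2,3,4
y: 0,1,1,1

steps = 9; useful = 25; efficiency = 25/36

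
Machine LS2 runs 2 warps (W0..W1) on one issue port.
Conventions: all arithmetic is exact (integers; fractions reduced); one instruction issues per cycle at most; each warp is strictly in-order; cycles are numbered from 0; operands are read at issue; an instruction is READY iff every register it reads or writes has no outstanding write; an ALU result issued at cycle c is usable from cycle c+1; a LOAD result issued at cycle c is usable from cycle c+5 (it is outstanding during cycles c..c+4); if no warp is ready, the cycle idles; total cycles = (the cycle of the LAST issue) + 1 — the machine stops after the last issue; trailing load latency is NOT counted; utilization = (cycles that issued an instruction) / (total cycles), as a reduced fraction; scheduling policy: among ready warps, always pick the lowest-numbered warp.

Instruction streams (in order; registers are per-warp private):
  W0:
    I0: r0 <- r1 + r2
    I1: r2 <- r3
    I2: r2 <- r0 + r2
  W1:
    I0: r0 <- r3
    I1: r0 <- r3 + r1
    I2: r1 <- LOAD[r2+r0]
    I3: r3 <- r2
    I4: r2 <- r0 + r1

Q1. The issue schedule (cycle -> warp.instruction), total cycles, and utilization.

cycle 0: W0.I0
cycle 1: W0.I1
cycle 2: W0.I2
cycle 3: W1.I0
cycle 4: W1.I1
cycle 5: W1.I2
cycle 6: W1.I3
cycle 7: idle
cycle 8: idle
cycle 9: idle
cycle 10: W1.I4

Answer: 11 cycles, utilization 8/11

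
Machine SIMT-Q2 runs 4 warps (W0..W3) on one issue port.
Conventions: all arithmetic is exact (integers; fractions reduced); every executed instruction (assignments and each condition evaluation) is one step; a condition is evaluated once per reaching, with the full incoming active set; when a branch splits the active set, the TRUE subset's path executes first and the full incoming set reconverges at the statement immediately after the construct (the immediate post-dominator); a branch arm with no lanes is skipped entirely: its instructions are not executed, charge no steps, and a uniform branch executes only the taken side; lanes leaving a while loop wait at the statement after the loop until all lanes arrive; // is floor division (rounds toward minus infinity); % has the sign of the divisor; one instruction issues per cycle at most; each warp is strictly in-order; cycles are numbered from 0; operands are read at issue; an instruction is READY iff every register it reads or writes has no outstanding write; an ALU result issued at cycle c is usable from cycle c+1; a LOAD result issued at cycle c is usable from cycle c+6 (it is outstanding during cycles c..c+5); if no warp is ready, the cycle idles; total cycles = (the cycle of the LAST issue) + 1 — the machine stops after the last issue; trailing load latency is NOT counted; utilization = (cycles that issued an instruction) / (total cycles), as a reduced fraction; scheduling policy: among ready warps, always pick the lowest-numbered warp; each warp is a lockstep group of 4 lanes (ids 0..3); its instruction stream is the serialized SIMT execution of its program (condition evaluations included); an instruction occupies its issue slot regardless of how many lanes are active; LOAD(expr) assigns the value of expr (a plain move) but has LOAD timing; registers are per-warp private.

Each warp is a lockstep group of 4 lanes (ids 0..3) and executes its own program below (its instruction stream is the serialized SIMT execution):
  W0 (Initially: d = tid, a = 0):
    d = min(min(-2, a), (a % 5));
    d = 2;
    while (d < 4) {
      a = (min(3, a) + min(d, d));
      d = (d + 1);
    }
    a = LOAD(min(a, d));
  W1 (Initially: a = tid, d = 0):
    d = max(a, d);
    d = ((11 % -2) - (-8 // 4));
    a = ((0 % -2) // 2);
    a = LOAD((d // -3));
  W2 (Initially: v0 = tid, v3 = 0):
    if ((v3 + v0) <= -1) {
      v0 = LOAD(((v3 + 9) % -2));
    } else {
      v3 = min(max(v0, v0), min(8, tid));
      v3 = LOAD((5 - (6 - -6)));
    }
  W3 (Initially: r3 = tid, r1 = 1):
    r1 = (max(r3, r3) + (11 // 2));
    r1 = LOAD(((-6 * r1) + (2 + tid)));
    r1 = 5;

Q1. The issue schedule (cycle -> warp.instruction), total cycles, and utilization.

cycle 0: W0.I0
cycle 1: W0.I1
cycle 2: W0.I2
cycle 3: W0.I3
cycle 4: W0.I4
cycle 5: W0.I5
cycle 6: W0.I6
cycle 7: W0.I7
cycle 8: W0.I8
cycle 9: W0.I9
cycle 10: W1.I0
cycle 11: W1.I1
cycle 12: W1.I2
cycle 13: W1.I3
cycle 14: W2.I0
cycle 15: W2.I1
cycle 16: W2.I2
cycle 17: W3.I0
cycle 18: W3.I1
cycle 19: idle
cycle 20: idle
cycle 21: idle
cycle 22: idle
cycle 23: idle
cycle 24: W3.I2

Answer: 25 cycles, utilization 4/5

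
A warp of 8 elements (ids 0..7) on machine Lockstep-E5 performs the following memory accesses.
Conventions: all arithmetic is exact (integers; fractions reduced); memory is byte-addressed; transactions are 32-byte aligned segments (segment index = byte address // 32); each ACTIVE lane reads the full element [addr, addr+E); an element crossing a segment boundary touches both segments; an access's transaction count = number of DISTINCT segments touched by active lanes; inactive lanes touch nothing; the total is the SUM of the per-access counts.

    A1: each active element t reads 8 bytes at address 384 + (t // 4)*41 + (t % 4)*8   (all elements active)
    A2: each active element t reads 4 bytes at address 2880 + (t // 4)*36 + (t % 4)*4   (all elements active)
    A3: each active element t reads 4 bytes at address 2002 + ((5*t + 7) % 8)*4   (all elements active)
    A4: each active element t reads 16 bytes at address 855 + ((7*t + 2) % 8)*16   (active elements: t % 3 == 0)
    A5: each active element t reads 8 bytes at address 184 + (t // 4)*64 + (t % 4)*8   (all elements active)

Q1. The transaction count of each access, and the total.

A1: 3 transactions
A2: 2 transactions
A3: 2 transactions
A4: 4 transactions
A5: 4 transactions

Answer: 3,2,2,4,4; total 15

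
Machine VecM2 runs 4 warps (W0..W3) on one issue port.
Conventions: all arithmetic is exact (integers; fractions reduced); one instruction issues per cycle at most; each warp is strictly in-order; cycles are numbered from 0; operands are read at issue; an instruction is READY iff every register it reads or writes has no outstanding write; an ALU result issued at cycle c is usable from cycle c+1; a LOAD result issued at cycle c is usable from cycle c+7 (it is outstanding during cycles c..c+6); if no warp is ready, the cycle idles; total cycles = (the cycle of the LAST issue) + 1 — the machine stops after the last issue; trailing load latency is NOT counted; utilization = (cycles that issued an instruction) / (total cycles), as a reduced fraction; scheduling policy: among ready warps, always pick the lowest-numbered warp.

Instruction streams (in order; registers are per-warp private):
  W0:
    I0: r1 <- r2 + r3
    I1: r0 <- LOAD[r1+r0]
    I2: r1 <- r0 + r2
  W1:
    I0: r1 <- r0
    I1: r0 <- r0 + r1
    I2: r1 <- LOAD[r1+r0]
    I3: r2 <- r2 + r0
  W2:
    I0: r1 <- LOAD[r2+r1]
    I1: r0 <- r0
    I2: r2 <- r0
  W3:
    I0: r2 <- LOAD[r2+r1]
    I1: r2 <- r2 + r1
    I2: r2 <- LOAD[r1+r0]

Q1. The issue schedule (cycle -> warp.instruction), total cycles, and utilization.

cycle 0: W0.I0
cycle 1: W0.I1
cycle 2: W1.I0
cycle 3: W1.I1
cycle 4: W1.I2
cycle 5: W1.I3
cycle 6: W2.I0
cycle 7: W2.I1
cycle 8: W0.I2
cycle 9: W2.I2
cycle 10: W3.I0
cycle 11: idle
cycle 12: idle
cycle 13: idle
cycle 14: idle
cycle 15: idle
cycle 16: idle
cycle 17: W3.I1
cycle 18: W3.I2

Answer: 19 cycles, utilization 13/19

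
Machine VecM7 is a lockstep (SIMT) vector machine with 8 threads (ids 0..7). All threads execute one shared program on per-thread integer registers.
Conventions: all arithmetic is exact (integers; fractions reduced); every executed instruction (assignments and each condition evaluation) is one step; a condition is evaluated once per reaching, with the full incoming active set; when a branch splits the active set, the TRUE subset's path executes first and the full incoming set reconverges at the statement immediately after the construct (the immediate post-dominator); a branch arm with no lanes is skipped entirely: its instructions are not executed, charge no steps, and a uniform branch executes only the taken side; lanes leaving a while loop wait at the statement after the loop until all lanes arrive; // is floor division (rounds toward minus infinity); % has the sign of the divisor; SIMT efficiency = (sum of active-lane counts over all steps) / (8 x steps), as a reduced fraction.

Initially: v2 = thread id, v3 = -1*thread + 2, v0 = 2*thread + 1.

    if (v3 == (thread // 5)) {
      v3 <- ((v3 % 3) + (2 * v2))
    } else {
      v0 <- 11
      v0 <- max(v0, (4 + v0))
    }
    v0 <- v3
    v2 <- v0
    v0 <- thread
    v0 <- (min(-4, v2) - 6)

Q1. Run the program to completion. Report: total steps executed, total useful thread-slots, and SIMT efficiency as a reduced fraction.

Answer: 8 steps, 55 useful, 55/64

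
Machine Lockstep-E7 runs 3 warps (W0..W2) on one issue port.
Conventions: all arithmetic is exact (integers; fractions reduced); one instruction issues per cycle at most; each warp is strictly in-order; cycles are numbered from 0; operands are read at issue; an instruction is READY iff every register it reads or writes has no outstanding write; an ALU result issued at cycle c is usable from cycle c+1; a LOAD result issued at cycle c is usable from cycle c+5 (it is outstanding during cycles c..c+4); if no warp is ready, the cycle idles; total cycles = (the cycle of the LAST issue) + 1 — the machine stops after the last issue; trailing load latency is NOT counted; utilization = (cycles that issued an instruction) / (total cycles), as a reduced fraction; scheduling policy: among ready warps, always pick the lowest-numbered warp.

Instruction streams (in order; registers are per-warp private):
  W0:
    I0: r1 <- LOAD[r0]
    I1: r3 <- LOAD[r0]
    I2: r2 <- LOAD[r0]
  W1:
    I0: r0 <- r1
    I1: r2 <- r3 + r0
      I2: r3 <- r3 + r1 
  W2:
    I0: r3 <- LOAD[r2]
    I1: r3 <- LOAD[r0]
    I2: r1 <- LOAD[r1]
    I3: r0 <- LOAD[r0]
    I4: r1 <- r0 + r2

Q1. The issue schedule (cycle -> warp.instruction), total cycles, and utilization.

cycle 0: W0.I0
cycle 1: W0.I1
cycle 2: W0.I2
cycle 3: W1.I0
cycle 4: W1.I1
cycle 5: W1.I2
cycle 6: W2.I0
cycle 7: idle
cycle 8: idle
cycle 9: idle
cycle 10: idle
cycle 11: W2.I1
cycle 12: W2.I2
cycle 13: W2.I3
cycle 14: idle
cycle 15: idle
cycle 16: idle
cycle 17: idle
cycle 18: W2.I4

Answer: 19 cycles, utilization 11/19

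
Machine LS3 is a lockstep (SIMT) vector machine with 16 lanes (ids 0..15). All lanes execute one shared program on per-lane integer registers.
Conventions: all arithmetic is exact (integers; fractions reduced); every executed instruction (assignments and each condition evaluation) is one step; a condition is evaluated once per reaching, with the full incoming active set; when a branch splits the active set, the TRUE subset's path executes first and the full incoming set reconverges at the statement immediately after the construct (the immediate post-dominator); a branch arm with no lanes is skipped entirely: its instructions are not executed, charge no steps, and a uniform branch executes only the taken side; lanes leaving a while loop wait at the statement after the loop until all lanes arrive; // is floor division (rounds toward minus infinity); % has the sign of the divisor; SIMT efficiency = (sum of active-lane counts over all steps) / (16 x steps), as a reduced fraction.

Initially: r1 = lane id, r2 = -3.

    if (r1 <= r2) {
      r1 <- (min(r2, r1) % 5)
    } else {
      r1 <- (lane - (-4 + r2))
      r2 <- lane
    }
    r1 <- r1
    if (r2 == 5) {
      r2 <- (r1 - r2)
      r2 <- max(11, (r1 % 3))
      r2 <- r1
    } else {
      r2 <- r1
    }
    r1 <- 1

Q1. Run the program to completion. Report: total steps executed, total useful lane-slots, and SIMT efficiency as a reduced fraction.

Answer: 10 steps, 114 useful, 57/80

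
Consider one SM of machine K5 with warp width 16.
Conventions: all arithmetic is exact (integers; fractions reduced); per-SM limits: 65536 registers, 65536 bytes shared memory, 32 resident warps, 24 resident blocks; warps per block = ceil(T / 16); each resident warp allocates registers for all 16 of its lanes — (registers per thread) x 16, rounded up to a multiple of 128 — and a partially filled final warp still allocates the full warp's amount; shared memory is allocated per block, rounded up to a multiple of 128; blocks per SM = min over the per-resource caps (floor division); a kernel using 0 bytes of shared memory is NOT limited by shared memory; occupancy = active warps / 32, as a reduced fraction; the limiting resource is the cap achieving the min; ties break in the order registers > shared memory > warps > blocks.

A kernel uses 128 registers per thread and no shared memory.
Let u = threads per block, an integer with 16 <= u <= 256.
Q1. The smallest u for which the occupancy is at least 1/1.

Answer: u = 17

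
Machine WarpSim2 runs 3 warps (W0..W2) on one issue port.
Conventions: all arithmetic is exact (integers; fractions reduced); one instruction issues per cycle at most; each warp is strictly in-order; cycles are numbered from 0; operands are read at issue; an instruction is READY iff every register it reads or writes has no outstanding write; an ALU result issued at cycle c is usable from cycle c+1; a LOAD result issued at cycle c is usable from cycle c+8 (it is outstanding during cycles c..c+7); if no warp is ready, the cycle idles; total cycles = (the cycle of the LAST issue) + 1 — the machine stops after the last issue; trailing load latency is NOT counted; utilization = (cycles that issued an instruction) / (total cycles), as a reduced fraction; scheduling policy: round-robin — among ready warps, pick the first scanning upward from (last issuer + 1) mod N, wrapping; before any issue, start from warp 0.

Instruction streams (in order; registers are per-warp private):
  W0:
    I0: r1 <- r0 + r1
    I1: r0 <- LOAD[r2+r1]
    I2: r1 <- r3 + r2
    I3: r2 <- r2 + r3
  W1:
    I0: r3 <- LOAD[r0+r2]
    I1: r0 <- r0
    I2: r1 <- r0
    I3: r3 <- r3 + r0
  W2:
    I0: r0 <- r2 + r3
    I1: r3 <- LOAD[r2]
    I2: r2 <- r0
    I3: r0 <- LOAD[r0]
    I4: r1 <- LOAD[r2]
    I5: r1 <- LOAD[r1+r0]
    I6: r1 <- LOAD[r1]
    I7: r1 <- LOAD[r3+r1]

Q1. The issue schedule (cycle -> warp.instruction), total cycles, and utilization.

cycle 0: W0.I0
cycle 1: W1.I0
cycle 2: W2.I0
cycle 3: W0.I1
cycle 4: W1.I1
cycle 5: W2.I1
cycle 6: W0.I2
cycle 7: W1.I2
cycle 8: W2.I2
cycle 9: W0.I3
cycle 10: W1.I3
cycle 11: W2.I3
cycle 12: W2.I4
cycle 13: idle
cycle 14: idle
cycle 15: idle
cycle 16: idle
cycle 17: idle
cycle 18: idle
cycle 19: idle
cycle 20: W2.I5
cycle 21: idle
cycle 22: idle
cycle 23: idle
cycle 24: idle
cycle 25: idle
cycle 26: idle
cycle 27: idle
cycle 28: W2.I6
cycle 29: idle
cycle 30: idle
cycle 31: idle
cycle 32: idle
cycle 33: idle
cycle 34: idle
cycle 35: idle
cycle 36: W2.I7

Answer: 37 cycles, utilization 16/37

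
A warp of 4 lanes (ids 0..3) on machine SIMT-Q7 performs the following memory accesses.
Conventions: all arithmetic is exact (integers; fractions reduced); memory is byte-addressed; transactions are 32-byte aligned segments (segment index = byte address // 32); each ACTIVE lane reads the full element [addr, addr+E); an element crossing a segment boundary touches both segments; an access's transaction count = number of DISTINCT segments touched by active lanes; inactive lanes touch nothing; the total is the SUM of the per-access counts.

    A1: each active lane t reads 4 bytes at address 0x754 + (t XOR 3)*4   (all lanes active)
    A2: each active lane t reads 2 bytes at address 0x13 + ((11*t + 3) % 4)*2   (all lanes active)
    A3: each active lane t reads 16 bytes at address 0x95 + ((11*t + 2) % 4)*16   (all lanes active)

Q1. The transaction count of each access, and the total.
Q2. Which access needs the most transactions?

A1: 2 transactions
A2: 1 transaction
A3: 3 transactions

Answer: 2,1,3; total 6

Answer: A3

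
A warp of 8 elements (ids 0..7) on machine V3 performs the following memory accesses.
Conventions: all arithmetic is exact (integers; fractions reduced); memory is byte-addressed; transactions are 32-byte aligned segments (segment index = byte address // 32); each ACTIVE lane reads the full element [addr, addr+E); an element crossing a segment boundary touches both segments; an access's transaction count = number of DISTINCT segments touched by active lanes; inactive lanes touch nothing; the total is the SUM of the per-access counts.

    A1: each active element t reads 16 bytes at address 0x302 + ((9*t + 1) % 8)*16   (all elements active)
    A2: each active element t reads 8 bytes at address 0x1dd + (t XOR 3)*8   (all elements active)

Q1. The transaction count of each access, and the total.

A1: 5 transactions
A2: 3 transactions

Answer: 5,3; total 8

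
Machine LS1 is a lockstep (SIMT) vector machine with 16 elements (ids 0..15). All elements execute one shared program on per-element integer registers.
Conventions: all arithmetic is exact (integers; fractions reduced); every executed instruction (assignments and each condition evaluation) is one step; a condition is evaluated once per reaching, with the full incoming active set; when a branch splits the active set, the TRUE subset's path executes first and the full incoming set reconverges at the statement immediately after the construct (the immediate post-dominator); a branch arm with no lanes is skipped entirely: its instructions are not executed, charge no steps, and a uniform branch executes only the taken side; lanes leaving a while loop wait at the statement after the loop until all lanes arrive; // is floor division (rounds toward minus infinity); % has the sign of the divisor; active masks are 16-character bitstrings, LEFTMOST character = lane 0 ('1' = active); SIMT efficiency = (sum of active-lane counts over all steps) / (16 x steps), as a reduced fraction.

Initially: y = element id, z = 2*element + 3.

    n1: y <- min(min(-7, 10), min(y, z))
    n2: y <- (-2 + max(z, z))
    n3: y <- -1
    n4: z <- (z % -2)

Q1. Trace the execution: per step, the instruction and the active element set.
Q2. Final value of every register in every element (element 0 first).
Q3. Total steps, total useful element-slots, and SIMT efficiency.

step 0: y <- min(min(-7, 10), min(y, z)) 1111111111111111
step 1: y <- (-2 + max(z, z))        1111111111111111
step 2: y <- -1                      1111111111111111
step 3: z <- (z % -2)                1111111111111111

Answer: 4 steps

y: -1,-1,-1,-1,-1,-1,-1,-1,-1,-1,-1,-1,-1,-1,-1,-1
z: -1,-1,-1,-1,-1,-1,-1,-1,-1,-1,-1,-1,-1,-1,-1,-1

steps = 4; useful = 64; efficiency = 64/64 = 1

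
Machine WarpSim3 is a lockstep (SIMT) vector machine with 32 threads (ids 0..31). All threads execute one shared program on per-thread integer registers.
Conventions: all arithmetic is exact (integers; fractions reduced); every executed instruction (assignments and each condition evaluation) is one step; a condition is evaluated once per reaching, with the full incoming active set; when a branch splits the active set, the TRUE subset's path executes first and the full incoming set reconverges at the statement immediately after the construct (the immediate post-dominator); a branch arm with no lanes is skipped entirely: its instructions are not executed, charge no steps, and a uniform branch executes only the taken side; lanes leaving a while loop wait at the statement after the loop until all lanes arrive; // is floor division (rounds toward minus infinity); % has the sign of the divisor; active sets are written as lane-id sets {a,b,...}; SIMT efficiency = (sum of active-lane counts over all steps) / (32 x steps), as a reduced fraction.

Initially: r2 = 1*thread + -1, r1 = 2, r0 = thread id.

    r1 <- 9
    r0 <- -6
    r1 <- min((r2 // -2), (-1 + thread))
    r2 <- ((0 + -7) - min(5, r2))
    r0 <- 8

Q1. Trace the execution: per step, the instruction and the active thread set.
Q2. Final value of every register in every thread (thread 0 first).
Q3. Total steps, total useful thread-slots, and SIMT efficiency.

step 0: r1 <- 9                      {0,1,2,3,4,5,6,7,8,9,10,11,12,13,14,15,16,17,18,19,20,21,22,23,24,25,26,27,28,29,30,31}
step 1: r0 <- -6                     {0,1,2,3,4,5,6,7,8,9,10,11,12,13,14,15,16,17,18,19,20,21,22,23,24,25,26,27,28,29,30,31}
step 2: r1 <- min((r2 // -2), (-1 + thread)) {0,1,2,3,4,5,6,7,8,9,10,11,12,13,14,15,16,17,18,19,20,21,22,23,24,25,26,27,28,29,30,31}
step 3: r2 <- ((0 + -7) - min(5, r2)) {0,1,2,3,4,5,6,7,8,9,10,11,12,13,14,15,16,17,18,19,20,21,22,23,24,25,26,27,28,29,30,31}
step 4: r0 <- 8                      {0,1,2,3,4,5,6,7,8,9,10,11,12,13,14,15,16,17,18,19,20,21,22,23,24,25,26,27,28,29,30,31}

Answer: 5 steps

r2: -6,-7,-8,-9,-10,-11,-12,-12,-12,-12,-12,-12,-12,-12,-12,-12,-12,-12,-12,-12,-12,-12,-12,-12,-12,-12,-12,-12,-12,-12,-12,-12
r1: -1,0,-1,-1,-2,-2,-3,-3,-4,-4,-5,-5,-6,-6,-7,-7,-8,-8,-9,-9,-10,-10,-11,-11,-12,-12,-13,-13,-14,-14,-15,-15
r0: 8,8,8,8,8,8,8,8,8,8,8,8,8,8,8,8,8,8,8,8,8,8,8,8,8,8,8,8,8,8,8,8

steps = 5; useful = 160; efficiency = 160/160 = 1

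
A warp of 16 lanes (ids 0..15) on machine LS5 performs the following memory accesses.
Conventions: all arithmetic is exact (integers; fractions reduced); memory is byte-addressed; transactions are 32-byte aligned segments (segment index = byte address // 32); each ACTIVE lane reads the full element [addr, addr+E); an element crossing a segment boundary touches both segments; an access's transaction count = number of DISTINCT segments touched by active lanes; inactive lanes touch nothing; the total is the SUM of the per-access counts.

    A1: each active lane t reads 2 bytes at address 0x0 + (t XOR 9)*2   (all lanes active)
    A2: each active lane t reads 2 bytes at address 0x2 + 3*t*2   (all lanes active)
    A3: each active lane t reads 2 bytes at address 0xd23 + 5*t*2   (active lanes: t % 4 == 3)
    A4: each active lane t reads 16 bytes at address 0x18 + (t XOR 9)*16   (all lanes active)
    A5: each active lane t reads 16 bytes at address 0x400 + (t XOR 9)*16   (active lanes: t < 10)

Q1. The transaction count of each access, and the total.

A1: 1 transaction
A2: 3 transactions
A3: 4 transactions
A4: 9 transactions
A5: 5 transactions

Answer: 1,3,4,9,5; total 22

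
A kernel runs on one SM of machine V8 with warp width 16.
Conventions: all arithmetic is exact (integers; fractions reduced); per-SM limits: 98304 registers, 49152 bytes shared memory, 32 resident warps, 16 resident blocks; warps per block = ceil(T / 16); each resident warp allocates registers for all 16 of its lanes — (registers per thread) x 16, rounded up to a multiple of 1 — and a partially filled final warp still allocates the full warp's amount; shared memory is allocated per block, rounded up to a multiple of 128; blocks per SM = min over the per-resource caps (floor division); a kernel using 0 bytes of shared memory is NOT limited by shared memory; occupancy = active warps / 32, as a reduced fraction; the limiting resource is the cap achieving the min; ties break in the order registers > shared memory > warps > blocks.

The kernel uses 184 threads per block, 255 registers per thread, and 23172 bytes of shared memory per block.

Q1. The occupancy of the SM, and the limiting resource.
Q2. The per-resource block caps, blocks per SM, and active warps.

Answer: occupancy 3/4, limited by registers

registers: 2 blocks
shared memory: 2 blocks
warps: 2 blocks
blocks: 16 blocks

Answer: 2 blocks, 24 active warps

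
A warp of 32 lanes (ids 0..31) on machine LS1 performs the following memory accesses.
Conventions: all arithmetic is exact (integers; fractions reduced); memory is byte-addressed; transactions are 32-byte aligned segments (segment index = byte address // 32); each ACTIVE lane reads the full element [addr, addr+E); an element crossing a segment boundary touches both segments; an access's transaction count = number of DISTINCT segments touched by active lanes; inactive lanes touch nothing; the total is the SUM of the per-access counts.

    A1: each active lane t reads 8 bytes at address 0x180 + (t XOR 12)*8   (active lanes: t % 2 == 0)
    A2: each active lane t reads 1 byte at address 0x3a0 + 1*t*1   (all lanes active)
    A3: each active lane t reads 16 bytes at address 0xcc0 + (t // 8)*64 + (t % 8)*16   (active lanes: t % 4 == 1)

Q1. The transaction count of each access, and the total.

A1: 8 transactions
A2: 1 transaction
A3: 5 transactions

Answer: 8,1,5; total 14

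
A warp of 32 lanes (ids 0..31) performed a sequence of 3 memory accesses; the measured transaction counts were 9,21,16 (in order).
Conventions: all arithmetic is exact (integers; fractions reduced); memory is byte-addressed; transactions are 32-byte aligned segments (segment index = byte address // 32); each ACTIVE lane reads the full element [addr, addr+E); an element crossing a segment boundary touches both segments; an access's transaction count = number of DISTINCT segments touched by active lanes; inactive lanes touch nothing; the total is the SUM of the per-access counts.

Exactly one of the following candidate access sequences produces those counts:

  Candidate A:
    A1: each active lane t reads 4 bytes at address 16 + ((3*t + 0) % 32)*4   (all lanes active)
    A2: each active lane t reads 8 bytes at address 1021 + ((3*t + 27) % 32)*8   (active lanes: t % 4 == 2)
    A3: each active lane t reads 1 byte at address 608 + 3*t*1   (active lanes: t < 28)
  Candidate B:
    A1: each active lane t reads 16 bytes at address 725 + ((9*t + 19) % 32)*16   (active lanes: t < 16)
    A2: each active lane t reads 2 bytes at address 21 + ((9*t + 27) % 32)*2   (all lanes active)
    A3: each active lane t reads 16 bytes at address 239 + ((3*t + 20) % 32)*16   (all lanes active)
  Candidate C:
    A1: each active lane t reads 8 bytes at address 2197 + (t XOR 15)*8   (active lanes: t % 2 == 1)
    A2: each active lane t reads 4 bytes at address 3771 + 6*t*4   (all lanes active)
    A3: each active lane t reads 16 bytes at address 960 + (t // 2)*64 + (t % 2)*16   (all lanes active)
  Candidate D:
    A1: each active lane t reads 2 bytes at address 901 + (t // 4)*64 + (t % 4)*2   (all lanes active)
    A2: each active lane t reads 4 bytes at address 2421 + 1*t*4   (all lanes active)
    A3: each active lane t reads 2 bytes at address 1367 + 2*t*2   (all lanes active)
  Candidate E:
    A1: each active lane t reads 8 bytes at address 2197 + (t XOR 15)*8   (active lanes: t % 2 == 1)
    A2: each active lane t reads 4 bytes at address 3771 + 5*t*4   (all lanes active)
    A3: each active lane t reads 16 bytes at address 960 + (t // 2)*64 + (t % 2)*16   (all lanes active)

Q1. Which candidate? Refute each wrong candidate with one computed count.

A: A1 gives 5 transactions, not 9
B: A1 gives 16 transactions, not 9
C: A2 gives 25 transactions, not 21
D: A1 gives 8 transactions, not 9
E: all counts match (9,21,16)

Answer: E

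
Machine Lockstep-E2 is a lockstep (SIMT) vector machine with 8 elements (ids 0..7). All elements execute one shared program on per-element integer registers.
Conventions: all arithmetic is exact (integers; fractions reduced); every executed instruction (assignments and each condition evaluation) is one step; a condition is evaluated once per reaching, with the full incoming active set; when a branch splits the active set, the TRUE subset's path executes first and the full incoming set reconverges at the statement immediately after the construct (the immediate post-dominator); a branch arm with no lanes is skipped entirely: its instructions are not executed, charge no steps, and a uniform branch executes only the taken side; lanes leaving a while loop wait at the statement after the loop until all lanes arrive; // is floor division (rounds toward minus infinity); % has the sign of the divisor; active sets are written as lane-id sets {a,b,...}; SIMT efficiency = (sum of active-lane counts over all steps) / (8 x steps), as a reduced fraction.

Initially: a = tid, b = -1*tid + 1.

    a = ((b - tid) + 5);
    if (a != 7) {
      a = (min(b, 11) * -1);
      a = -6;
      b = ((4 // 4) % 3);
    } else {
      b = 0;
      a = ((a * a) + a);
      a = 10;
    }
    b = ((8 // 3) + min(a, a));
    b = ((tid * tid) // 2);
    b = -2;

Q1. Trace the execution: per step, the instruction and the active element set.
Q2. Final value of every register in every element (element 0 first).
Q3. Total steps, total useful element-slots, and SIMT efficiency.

step 0: a <- ((b - tid) + 5)         {0,1,2,3,4,5,6,7}
step 1: eval (a != 7)                {0,1,2,3,4,5,6,7}
step 2: a <- (min(b, 11) * -1)       {0,1,2,3,4,5,6,7}
step 3: a <- -6                      {0,1,2,3,4,5,6,7}
step 4: b <- ((4 // 4) % 3)          {0,1,2,3,4,5,6,7}
step 5: b <- ((8 // 3) + min(a, a))  {0,1,2,3,4,5,6,7}
step 6: b <- ((tid * tid) // 2)      {0,1,2,3,4,5,6,7}
step 7: b <- -2                      {0,1,2,3,4,5,6,7}

Answer: 8 steps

a: -6,-6,-6,-6,-6,-6,-6,-6
b: -2,-2,-2,-2,-2,-2,-2,-2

steps = 8; useful = 64; efficiency = 64/64 = 1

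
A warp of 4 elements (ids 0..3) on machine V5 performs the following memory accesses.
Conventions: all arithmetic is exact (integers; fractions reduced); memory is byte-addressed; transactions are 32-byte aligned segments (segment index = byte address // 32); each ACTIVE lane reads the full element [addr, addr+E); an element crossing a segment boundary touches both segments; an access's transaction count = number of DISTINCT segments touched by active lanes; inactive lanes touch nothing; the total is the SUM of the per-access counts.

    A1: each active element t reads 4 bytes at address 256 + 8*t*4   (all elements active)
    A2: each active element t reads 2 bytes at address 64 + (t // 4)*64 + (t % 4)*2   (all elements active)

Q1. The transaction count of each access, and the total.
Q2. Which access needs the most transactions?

A1: 4 transactions
A2: 1 transaction

Answer: 4,1; total 5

Answer: A1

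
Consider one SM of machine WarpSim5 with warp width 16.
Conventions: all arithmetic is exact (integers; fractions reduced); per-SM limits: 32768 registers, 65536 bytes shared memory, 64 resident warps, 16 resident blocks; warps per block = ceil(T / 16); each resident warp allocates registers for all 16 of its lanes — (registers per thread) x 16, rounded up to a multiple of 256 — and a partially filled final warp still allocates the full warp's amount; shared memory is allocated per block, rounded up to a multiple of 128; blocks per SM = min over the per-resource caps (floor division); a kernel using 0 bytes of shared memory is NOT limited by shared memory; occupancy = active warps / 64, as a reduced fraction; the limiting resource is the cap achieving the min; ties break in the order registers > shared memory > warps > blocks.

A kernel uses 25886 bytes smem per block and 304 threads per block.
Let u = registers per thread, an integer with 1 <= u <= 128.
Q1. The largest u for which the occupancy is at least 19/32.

Answer: u = 48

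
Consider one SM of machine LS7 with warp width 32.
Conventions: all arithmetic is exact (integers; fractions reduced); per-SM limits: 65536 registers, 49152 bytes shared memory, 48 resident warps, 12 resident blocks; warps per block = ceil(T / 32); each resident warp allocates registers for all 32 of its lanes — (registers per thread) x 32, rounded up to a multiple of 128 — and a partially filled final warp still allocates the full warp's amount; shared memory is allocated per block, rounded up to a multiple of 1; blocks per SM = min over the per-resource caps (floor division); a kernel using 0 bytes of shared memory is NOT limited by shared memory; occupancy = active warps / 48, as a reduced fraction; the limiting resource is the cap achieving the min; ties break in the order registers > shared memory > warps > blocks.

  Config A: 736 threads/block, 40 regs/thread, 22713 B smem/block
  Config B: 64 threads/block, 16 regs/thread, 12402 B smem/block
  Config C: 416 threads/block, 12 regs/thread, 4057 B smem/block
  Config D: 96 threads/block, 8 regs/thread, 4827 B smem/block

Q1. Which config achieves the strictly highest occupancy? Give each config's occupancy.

occupancies: A 23/24, B 1/8, C 13/16, D 5/8

Answer: A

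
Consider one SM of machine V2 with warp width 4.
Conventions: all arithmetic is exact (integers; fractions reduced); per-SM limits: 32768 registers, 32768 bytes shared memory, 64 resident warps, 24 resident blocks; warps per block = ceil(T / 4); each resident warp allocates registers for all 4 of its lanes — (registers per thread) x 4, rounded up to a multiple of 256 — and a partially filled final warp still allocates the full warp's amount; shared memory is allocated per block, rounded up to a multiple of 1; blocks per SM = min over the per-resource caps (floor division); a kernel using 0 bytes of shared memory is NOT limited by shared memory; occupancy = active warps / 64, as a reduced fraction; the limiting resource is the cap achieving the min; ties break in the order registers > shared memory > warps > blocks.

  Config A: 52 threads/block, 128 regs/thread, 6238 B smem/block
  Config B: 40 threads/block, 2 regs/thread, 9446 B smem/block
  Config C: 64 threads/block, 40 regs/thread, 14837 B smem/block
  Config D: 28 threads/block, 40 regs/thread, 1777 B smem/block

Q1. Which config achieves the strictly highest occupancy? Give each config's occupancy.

occupancies: A 13/16, B 15/32, C 1/2, D 63/64

Answer: D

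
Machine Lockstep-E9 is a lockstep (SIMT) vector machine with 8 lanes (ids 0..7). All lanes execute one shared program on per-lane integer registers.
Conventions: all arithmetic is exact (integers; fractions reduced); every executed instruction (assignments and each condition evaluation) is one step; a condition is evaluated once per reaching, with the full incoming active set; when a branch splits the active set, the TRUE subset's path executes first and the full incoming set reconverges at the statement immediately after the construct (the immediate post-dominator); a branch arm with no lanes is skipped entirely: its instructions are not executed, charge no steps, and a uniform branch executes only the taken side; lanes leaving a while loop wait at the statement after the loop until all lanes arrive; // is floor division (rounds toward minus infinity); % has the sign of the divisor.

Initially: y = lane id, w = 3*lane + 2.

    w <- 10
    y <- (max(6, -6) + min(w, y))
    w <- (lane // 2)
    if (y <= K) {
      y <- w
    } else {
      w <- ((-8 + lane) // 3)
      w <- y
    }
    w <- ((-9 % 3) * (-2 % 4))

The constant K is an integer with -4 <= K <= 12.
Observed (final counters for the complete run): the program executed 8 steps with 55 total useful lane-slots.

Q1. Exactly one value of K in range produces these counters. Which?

Answer: K = 6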